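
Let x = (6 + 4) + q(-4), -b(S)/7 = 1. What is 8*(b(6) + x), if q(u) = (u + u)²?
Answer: 536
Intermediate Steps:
b(S) = -7 (b(S) = -7*1 = -7)
q(u) = 4*u² (q(u) = (2*u)² = 4*u²)
x = 74 (x = (6 + 4) + 4*(-4)² = 10 + 4*16 = 10 + 64 = 74)
8*(b(6) + x) = 8*(-7 + 74) = 8*67 = 536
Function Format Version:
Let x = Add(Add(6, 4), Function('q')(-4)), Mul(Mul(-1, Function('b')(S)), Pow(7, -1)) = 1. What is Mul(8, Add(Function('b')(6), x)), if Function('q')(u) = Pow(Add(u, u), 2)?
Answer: 536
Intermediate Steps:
Function('b')(S) = -7 (Function('b')(S) = Mul(-7, 1) = -7)
Function('q')(u) = Mul(4, Pow(u, 2)) (Function('q')(u) = Pow(Mul(2, u), 2) = Mul(4, Pow(u, 2)))
x = 74 (x = Add(Add(6, 4), Mul(4, Pow(-4, 2))) = Add(10, Mul(4, 16)) = Add(10, 64) = 74)
Mul(8, Add(Function('b')(6), x)) = Mul(8, Add(-7, 74)) = Mul(8, 67) = 536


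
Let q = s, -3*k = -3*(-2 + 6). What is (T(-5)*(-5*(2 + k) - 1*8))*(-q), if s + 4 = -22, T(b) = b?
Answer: 4940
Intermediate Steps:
k = 4 (k = -(-1)*(-2 + 6) = -(-1)*4 = -1/3*(-12) = 4)
s = -26 (s = -4 - 22 = -26)
q = -26
(T(-5)*(-5*(2 + k) - 1*8))*(-q) = (-5*(-5*(2 + 4) - 1*8))*(-1*(-26)) = -5*(-5*6 - 8)*26 = -5*(-30 - 8)*26 = -5*(-38)*26 = 190*26 = 4940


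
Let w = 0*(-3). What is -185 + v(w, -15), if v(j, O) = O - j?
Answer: -200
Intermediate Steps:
w = 0
-185 + v(w, -15) = -185 + (-15 - 1*0) = -185 + (-15 + 0) = -185 - 15 = -200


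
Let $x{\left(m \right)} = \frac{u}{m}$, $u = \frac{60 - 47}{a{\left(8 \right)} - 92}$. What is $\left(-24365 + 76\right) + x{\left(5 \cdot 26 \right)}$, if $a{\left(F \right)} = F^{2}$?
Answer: $- \frac{6800921}{280} \approx -24289.0$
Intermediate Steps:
$u = - \frac{13}{28}$ ($u = \frac{60 - 47}{8^{2} - 92} = \frac{13}{64 - 92} = \frac{13}{-28} = 13 \left(- \frac{1}{28}\right) = - \frac{13}{28} \approx -0.46429$)
$x{\left(m \right)} = - \frac{13}{28 m}$
$\left(-24365 + 76\right) + x{\left(5 \cdot 26 \right)} = \left(-24365 + 76\right) - \frac{13}{28 \cdot 5 \cdot 26} = -24289 - \frac{13}{28 \cdot 130} = -24289 - \frac{1}{280} = - \frac{6800921}{280}$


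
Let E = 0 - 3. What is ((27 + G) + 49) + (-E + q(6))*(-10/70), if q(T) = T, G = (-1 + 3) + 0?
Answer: 537/7 ≈ 76.714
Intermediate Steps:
E = -3
G = 2 (G = 2 + 0 = 2)
((27 + G) + 49) + (-E + q(6))*(-10/70) = ((27 + 2) + 49) + (-1*(-3) + 6)*(-10/70) = (29 + 49) + (3 + 6)*(-10*1/70) = 78 + 9*(-1/7) = 78 - 9/7 = 537/7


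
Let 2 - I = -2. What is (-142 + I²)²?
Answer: 15876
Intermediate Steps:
I = 4 (I = 2 - 1*(-2) = 2 + 2 = 4)
(-142 + I²)² = (-142 + 4²)² = (-142 + 16)² = (-126)² = 15876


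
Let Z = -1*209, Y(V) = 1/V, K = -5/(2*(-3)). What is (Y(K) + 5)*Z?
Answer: -6479/5 ≈ -1295.8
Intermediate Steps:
K = ⅚ (K = -5/(-6) = -5*(-⅙) = ⅚ ≈ 0.83333)
Z = -209
(Y(K) + 5)*Z = (1/(⅚) + 5)*(-209) = (6/5 + 5)*(-209) = (31/5)*(-209) = -6479/5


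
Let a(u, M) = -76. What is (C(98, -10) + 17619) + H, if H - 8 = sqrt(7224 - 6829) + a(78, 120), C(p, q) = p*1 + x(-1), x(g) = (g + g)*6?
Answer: 17637 + sqrt(395) ≈ 17657.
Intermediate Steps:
x(g) = 12*g (x(g) = (2*g)*6 = 12*g)
C(p, q) = -12 + p (C(p, q) = p*1 + 12*(-1) = p - 12 = -12 + p)
H = -68 + sqrt(395) (H = 8 + (sqrt(7224 - 6829) - 76) = 8 + (sqrt(395) - 76) = 8 + (-76 + sqrt(395)) = -68 + sqrt(395) ≈ -48.125)
(C(98, -10) + 17619) + H = ((-12 + 98) + 17619) + (-68 + sqrt(395)) = (86 + 17619) + (-68 + sqrt(395)) = 17705 + (-68 + sqrt(395)) = 17637 + sqrt(395)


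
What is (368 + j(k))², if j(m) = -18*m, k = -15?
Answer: 407044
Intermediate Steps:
(368 + j(k))² = (368 - 18*(-15))² = (368 + 270)² = 638² = 407044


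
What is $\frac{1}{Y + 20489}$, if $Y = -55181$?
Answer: $- \frac{1}{34692} \approx -2.8825 \cdot 10^{-5}$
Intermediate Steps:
$\frac{1}{Y + 20489} = \frac{1}{-55181 + 20489} = \frac{1}{-34692} = - \frac{1}{34692}$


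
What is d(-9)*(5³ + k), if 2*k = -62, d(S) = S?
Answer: -846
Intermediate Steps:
k = -31 (k = (½)*(-62) = -31)
d(-9)*(5³ + k) = -9*(5³ - 31) = -9*(125 - 31) = -9*94 = -846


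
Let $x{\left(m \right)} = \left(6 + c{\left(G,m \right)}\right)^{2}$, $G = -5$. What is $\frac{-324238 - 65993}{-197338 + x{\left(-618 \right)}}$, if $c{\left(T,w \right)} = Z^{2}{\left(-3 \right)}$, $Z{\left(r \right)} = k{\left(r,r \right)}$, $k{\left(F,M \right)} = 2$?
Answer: $\frac{130077}{65746} \approx 1.9785$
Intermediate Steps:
$Z{\left(r \right)} = 2$
$c{\left(T,w \right)} = 4$ ($c{\left(T,w \right)} = 2^{2} = 4$)
$x{\left(m \right)} = 100$ ($x{\left(m \right)} = \left(6 + 4\right)^{2} = 10^{2} = 100$)
$\frac{-324238 - 65993}{-197338 + x{\left(-618 \right)}} = \frac{-324238 - 65993}{-197338 + 100} = - \frac{390231}{-197238} = \left(-390231\right) \left(- \frac{1}{197238}\right) = \frac{130077}{65746}$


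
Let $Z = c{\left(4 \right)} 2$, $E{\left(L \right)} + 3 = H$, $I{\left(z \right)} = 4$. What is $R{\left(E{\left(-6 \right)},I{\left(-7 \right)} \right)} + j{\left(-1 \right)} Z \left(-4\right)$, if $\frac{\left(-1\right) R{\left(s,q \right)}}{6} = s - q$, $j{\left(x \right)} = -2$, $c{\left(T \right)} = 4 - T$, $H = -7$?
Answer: $84$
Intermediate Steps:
$E{\left(L \right)} = -10$ ($E{\left(L \right)} = -3 - 7 = -10$)
$Z = 0$ ($Z = \left(4 - 4\right) 2 = 0 \cdot 2 = 0$)
$R{\left(s,q \right)} = - 6 s + 6 q$ ($R{\left(s,q \right)} = - 6 \left(s - q\right) = - 6 s + 6 q$)
$R{\left(E{\left(-6 \right)},I{\left(-7 \right)} \right)} + j{\left(-1 \right)} Z \left(-4\right) = \left(\left(-6\right) \left(-10\right) + 6 \cdot 4\right) + \left(-2\right) 0 \left(-4\right) = \left(60 + 24\right) + 0 \left(-4\right) = 84 + 0 = 84$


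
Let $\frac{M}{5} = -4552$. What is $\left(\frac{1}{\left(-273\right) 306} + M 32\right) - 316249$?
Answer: $- \frac{87261205123}{83538} \approx -1.0446 \cdot 10^{6}$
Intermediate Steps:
$M = -22760$ ($M = 5 \left(-4552\right) = -22760$)
$\left(\frac{1}{\left(-273\right) 306} + M 32\right) - 316249 = \left(\frac{1}{\left(-273\right) 306} - 728320\right) - 316249 = \left(\frac{1}{-83538} - 728320\right) - 316249 = \left(- \frac{1}{83538} - 728320\right) - 316249 = - \frac{60842396161}{83538} - 316249 = - \frac{87261205123}{83538}$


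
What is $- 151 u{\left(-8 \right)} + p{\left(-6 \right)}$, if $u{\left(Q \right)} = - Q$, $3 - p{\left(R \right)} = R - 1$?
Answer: $-1198$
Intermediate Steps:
$p{\left(R \right)} = 4 - R$ ($p{\left(R \right)} = 3 - \left(R - 1\right) = 3 - \left(-1 + R\right) = 4 - R$)
$- 151 u{\left(-8 \right)} + p{\left(-6 \right)} = - 151 \left(\left(-1\right) \left(-8\right)\right) + \left(4 - -6\right) = \left(-151\right) 8 + \left(4 + 6\right) = -1208 + 10 = -1198$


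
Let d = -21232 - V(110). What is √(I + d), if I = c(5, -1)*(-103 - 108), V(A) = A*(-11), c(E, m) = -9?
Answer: I*√18123 ≈ 134.62*I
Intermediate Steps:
V(A) = -11*A
d = -20022 (d = -21232 - (-11)*110 = -21232 - 1*(-1210) = -21232 + 1210 = -20022)
I = 1899 (I = -9*(-103 - 108) = -9*(-211) = 1899)
√(I + d) = √(1899 - 20022) = √(-18123) = I*√18123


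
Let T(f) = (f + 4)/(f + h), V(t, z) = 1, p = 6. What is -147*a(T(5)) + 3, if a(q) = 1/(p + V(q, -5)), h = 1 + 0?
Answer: -18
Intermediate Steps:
h = 1
T(f) = (4 + f)/(1 + f) (T(f) = (f + 4)/(f + 1) = (4 + f)/(1 + f))
a(q) = ⅐ (a(q) = 1/(6 + 1) = 1/7 = ⅐)
-147*a(T(5)) + 3 = -147*⅐ + 3 = -21 + 3 = -18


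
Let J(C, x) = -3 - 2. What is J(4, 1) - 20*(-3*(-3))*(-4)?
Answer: 715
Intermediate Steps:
J(C, x) = -5
J(4, 1) - 20*(-3*(-3))*(-4) = -5 - 20*(-3*(-3))*(-4) = -5 - 180*(-4) = -5 - 20*(-36) = -5 + 720 = 715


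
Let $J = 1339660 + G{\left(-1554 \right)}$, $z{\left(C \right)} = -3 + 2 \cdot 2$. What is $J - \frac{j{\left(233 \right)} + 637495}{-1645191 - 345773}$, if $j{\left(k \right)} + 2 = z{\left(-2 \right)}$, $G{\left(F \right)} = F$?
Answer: $\frac{1332060755839}{995482} \approx 1.3381 \cdot 10^{6}$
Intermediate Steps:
$z{\left(C \right)} = 1$ ($z{\left(C \right)} = -3 + 4 = 1$)
$j{\left(k \right)} = -1$ ($j{\left(k \right)} = -2 + 1 = -1$)
$J = 1338106$ ($J = 1339660 - 1554 = 1338106$)
$J - \frac{j{\left(233 \right)} + 637495}{-1645191 - 345773} = 1338106 - \frac{-1 + 637495}{-1645191 - 345773} = 1338106 - \frac{637494}{-1990964} = 1338106 - 637494 \left(- \frac{1}{1990964}\right) = 1338106 - - \frac{318747}{995482} = 1338106 + \frac{318747}{995482} = \frac{1332060755839}{995482}$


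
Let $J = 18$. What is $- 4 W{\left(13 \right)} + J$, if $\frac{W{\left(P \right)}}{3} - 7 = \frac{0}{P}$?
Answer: $-66$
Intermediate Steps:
$W{\left(P \right)} = 21$ ($W{\left(P \right)} = 21 + 3 \frac{0}{P} = 21 + 3 \cdot 0 = 21 + 0 = 21$)
$- 4 W{\left(13 \right)} + J = \left(-4\right) 21 + 18 = -84 + 18 = -66$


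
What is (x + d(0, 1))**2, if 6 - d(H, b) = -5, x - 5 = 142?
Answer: 24964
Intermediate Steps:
x = 147 (x = 5 + 142 = 147)
d(H, b) = 11 (d(H, b) = 6 - 1*(-5) = 6 + 5 = 11)
(x + d(0, 1))**2 = (147 + 11)**2 = 158**2 = 24964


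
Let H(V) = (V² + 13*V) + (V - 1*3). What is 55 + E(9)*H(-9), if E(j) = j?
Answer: -377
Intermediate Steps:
H(V) = -3 + V² + 14*V (H(V) = (V² + 13*V) + (V - 3) = (V² + 13*V) + (-3 + V) = -3 + V² + 14*V)
55 + E(9)*H(-9) = 55 + 9*(-3 + (-9)² + 14*(-9)) = 55 + 9*(-3 + 81 - 126) = 55 + 9*(-48) = 55 - 432 = -377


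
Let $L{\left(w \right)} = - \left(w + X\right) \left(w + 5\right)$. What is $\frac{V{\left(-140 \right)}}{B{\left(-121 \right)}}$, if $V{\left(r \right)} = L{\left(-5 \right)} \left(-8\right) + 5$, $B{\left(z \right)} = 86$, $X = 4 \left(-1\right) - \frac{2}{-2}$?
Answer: $\frac{5}{86} \approx 0.05814$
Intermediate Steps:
$X = -3$ ($X = -4 - -1 = -4 + 1 = -3$)
$L{\left(w \right)} = - \left(-3 + w\right) \left(5 + w\right)$ ($L{\left(w \right)} = - \left(w - 3\right) \left(w + 5\right) = - \left(-3 + w\right) \left(5 + w\right)$)
$V{\left(r \right)} = 5$ ($V{\left(r \right)} = \left(15 - \left(-5\right)^{2} - -10\right) \left(-8\right) + 5 = \left(15 - 25 + 10\right) \left(-8\right) + 5 = 0 \left(-8\right) + 5 = 0 + 5 = 5$)
$\frac{V{\left(-140 \right)}}{B{\left(-121 \right)}} = \frac{5}{86}$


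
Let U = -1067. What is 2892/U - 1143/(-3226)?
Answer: -8110011/3442142 ≈ -2.3561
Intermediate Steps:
2892/U - 1143/(-3226) = 2892/(-1067) - 1143/(-3226) = 2892*(-1/1067) - 1143*(-1/3226) = -2892/1067 + 1143/3226 = -8110011/3442142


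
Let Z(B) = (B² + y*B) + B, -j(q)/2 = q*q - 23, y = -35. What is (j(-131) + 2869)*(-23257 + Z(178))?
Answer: -74591625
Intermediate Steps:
j(q) = 46 - 2*q² (j(q) = -2*(q*q - 23) = -2*(q² - 23) = -2*(-23 + q²) = 46 - 2*q²)
Z(B) = B² - 34*B (Z(B) = (B² - 35*B) + B = B² - 34*B)
(j(-131) + 2869)*(-23257 + Z(178)) = ((46 - 2*(-131)²) + 2869)*(-23257 + 178*(-34 + 178)) = ((46 - 2*17161) + 2869)*(-23257 + 178*144) = ((46 - 34322) + 2869)*(-23257 + 25632) = (-34276 + 2869)*2375 = -31407*2375 = -74591625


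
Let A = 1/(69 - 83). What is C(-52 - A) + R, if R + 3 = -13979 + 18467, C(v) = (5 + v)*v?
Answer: 1356699/196 ≈ 6921.9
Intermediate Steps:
A = -1/14 (A = 1/(-14) = -1/14 ≈ -0.071429)
C(v) = v*(5 + v)
R = 4485 (R = -3 + (-13979 + 18467) = -3 + 4488 = 4485)
C(-52 - A) + R = (-52 - 1*(-1/14))*(5 + (-52 - 1*(-1/14))) + 4485 = (-52 + 1/14)*(5 + (-52 + 1/14)) + 4485 = -727*(5 - 727/14)/14 + 4485 = -727/14*(-657/14) + 4485 = 477639/196 + 4485 = 1356699/196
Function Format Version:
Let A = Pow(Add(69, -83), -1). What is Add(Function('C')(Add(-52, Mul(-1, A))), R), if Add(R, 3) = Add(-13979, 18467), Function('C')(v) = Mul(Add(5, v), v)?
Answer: Rational(1356699, 196) ≈ 6921.9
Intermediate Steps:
A = Rational(-1, 14) (A = Pow(-14, -1) = Rational(-1, 14) ≈ -0.071429)
Function('C')(v) = Mul(v, Add(5, v))
R = 4485 (R = Add(-3, Add(-13979, 18467)) = Add(-3, 4488) = 4485)
Add(Function('C')(Add(-52, Mul(-1, A))), R) = Add(Mul(Add(-52, Mul(-1, Rational(-1, 14))), Add(5, Add(-52, Mul(-1, Rational(-1, 14))))), 4485) = Add(Mul(Add(-52, Rational(1, 14)), Add(5, Add(-52, Rational(1, 14)))), 4485) = Add(Mul(Rational(-727, 14), Add(5, Rational(-727, 14))), 4485) = Add(Mul(Rational(-727, 14), Rational(-657, 14)), 4485) = Add(Rational(477639, 196), 4485) = Rational(1356699, 196)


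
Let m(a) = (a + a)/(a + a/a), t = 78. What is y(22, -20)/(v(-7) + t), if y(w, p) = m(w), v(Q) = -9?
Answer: 44/1587 ≈ 0.027725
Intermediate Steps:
m(a) = 2*a/(1 + a) (m(a) = (2*a)/(a + 1) = (2*a)/(1 + a) = 2*a/(1 + a))
y(w, p) = 2*w/(1 + w)
y(22, -20)/(v(-7) + t) = (2*22/(1 + 22))/(-9 + 78) = (2*22/23)/69 = (2*22*(1/23))*(1/69) = (44/23)*(1/69) = 44/1587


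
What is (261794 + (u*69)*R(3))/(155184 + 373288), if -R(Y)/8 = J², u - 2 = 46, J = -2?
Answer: 77905/264236 ≈ 0.29483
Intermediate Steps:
u = 48 (u = 2 + 46 = 48)
R(Y) = -32 (R(Y) = -8*(-2)² = -8*4 = -32)
(261794 + (u*69)*R(3))/(155184 + 373288) = (261794 + (48*69)*(-32))/(155184 + 373288) = (261794 + 3312*(-32))/528472 = (261794 - 105984)*(1/528472) = 155810*(1/528472) = 77905/264236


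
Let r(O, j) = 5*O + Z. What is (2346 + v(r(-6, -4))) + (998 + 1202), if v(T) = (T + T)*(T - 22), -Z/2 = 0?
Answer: 7666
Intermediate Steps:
Z = 0 (Z = -2*0 = 0)
r(O, j) = 5*O (r(O, j) = 5*O + 0 = 5*O)
v(T) = 2*T*(-22 + T) (v(T) = (2*T)*(-22 + T) = 2*T*(-22 + T))
(2346 + v(r(-6, -4))) + (998 + 1202) = (2346 + 2*(5*(-6))*(-22 + 5*(-6))) + (998 + 1202) = (2346 + 2*(-30)*(-22 - 30)) + 2200 = (2346 + 2*(-30)*(-52)) + 2200 = (2346 + 3120) + 2200 = 5466 + 2200 = 7666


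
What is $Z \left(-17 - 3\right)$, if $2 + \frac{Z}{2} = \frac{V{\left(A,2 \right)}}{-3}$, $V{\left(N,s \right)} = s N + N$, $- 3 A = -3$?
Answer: $120$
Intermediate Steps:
$A = 1$ ($A = \left(- \frac{1}{3}\right) \left(-3\right) = 1$)
$V{\left(N,s \right)} = N + N s$ ($V{\left(N,s \right)} = N s + N = N + N s$)
$Z = -6$ ($Z = -4 + 2 \frac{1 \left(1 + 2\right)}{-3} = -4 + 2 \cdot 1 \cdot 3 \left(- \frac{1}{3}\right) = -4 + 2 \cdot 3 \left(- \frac{1}{3}\right) = -4 + 2 \left(-1\right) = -4 - 2 = -6$)
$Z \left(-17 - 3\right) = - 6 \left(-17 - 3\right) = \left(-6\right) \left(-20\right) = 120$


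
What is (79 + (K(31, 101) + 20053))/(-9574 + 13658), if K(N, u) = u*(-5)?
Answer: 19627/4084 ≈ 4.8058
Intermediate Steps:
K(N, u) = -5*u
(79 + (K(31, 101) + 20053))/(-9574 + 13658) = (79 + (-5*101 + 20053))/(-9574 + 13658) = (79 + (-505 + 20053))/4084 = (79 + 19548)*(1/4084) = 19627*(1/4084) = 19627/4084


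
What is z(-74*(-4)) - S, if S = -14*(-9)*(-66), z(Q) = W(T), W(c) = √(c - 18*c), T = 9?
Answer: 8316 + 3*I*√17 ≈ 8316.0 + 12.369*I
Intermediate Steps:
W(c) = √17*√(-c) (W(c) = √(-17*c) = √17*√(-c))
z(Q) = 3*I*√17 (z(Q) = √17*√(-1*9) = √17*√(-9) = √17*(3*I) = 3*I*√17)
S = -8316 (S = 126*(-66) = -8316)
z(-74*(-4)) - S = 3*I*√17 - 1*(-8316) = 3*I*√17 + 8316 = 8316 + 3*I*√17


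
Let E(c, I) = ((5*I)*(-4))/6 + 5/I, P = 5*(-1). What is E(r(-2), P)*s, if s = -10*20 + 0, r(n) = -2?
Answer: -9400/3 ≈ -3133.3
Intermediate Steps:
s = -200 (s = -200 + 0 = -200)
P = -5
E(c, I) = 5/I - 10*I/3 (E(c, I) = -20*I*(1/6) + 5/I = -10*I/3 + 5/I = 5/I - 10*I/3)
E(r(-2), P)*s = (5/(-5) - 10/3*(-5))*(-200) = (5*(-1/5) + 50/3)*(-200) = (-1 + 50/3)*(-200) = (47/3)*(-200) = -9400/3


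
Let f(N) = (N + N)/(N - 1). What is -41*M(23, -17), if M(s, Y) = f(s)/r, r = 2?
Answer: -943/22 ≈ -42.864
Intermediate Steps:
f(N) = 2*N/(-1 + N) (f(N) = (2*N)/(-1 + N) = 2*N/(-1 + N))
M(s, Y) = s/(-1 + s) (M(s, Y) = (2*s/(-1 + s))/2 = (2*s/(-1 + s))*(½) = s/(-1 + s))
-41*M(23, -17) = -943/(-1 + 23) = -943/22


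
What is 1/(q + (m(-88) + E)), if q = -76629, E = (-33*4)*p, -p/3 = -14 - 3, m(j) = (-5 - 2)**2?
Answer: -1/83312 ≈ -1.2003e-5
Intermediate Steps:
m(j) = 49 (m(j) = (-7)**2 = 49)
p = 51 (p = -3*(-14 - 3) = -3*(-17) = 51)
E = -6732 (E = -33*4*51 = -132*51 = -6732)
1/(q + (m(-88) + E)) = 1/(-76629 + (49 - 6732)) = 1/(-76629 - 6683) = 1/(-83312) = -1/83312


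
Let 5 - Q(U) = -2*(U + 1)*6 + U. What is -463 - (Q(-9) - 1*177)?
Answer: -204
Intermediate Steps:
Q(U) = 17 + 11*U (Q(U) = 5 - (-2*(U + 1)*6 + U) = 5 - (-2*(1 + U)*6 + U) = 5 - ((-2 - 2*U)*6 + U) = 5 - ((-12 - 12*U) + U) = 5 - (-12 - 11*U) = 5 + (12 + 11*U) = 17 + 11*U)
-463 - (Q(-9) - 1*177) = -463 - ((17 + 11*(-9)) - 1*177) = -463 - ((17 - 99) - 177) = -463 - (-82 - 177) = -463 - 1*(-259) = -463 + 259 = -204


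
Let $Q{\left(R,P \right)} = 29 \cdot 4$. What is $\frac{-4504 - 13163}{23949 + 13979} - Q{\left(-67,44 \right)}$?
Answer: $- \frac{4417315}{37928} \approx -116.47$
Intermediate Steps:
$Q{\left(R,P \right)} = 116$
$\frac{-4504 - 13163}{23949 + 13979} - Q{\left(-67,44 \right)} = \frac{-4504 - 13163}{23949 + 13979} - 116 = - \frac{17667}{37928} - 116 = - \frac{4417315}{37928}$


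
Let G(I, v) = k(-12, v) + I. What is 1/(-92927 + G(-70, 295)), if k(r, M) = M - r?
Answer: -1/92690 ≈ -1.0789e-5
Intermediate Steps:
G(I, v) = 12 + I + v (G(I, v) = (v - 1*(-12)) + I = (v + 12) + I = (12 + v) + I = 12 + I + v)
1/(-92927 + G(-70, 295)) = 1/(-92927 + (12 - 70 + 295)) = 1/(-92927 + 237) = 1/(-92690) = -1/92690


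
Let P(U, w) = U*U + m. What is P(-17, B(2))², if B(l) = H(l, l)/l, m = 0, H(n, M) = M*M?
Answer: 83521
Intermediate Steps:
H(n, M) = M²
B(l) = l (B(l) = l²/l = l)
P(U, w) = U² (P(U, w) = U*U + 0 = U² + 0 = U²)
P(-17, B(2))² = ((-17)²)² = 289² = 83521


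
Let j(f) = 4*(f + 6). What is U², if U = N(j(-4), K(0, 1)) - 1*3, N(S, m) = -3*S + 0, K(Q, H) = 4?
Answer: 729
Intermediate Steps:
j(f) = 24 + 4*f (j(f) = 4*(6 + f) = 24 + 4*f)
N(S, m) = -3*S
U = -27 (U = -3*(24 + 4*(-4)) - 1*3 = -3*(24 - 16) - 3 = -3*8 - 3 = -24 - 3 = -27)
U² = (-27)² = 729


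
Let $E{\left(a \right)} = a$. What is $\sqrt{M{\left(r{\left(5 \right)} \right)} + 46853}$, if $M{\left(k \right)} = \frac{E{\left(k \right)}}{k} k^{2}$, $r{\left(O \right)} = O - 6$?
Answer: $3 \sqrt{5206} \approx 216.46$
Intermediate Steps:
$r{\left(O \right)} = -6 + O$
$M{\left(k \right)} = k^{2}$ ($M{\left(k \right)} = \frac{k}{k} k^{2} = 1 k^{2} = k^{2}$)
$\sqrt{M{\left(r{\left(5 \right)} \right)} + 46853} = \sqrt{\left(-6 + 5\right)^{2} + 46853} = \sqrt{\left(-1\right)^{2} + 46853} = \sqrt{1 + 46853} = \sqrt{46854} = 3 \sqrt{5206}$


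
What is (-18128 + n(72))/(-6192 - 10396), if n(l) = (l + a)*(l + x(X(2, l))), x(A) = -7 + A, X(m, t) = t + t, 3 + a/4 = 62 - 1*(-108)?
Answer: -107/13 ≈ -8.2308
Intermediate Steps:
a = 668 (a = -12 + 4*(62 - 1*(-108)) = -12 + 4*(62 + 108) = -12 + 4*170 = -12 + 680 = 668)
X(m, t) = 2*t
n(l) = (-7 + 3*l)*(668 + l) (n(l) = (l + 668)*(l + (-7 + 2*l)) = (668 + l)*(-7 + 3*l) = (-7 + 3*l)*(668 + l))
(-18128 + n(72))/(-6192 - 10396) = (-18128 + (-4676 + 3*72² + 1997*72))/(-6192 - 10396) = (-18128 + (-4676 + 3*5184 + 143784))/(-16588) = (-18128 + (-4676 + 15552 + 143784))*(-1/16588) = (-18128 + 154660)*(-1/16588) = 136532*(-1/16588) = -107/13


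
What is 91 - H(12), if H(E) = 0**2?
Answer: 91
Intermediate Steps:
H(E) = 0
91 - H(12) = 91 - 1*0 = 91 + 0 = 91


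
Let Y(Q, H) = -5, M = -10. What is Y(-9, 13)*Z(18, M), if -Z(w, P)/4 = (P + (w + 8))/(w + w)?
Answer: 80/9 ≈ 8.8889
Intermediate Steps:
Z(w, P) = -2*(8 + P + w)/w (Z(w, P) = -4*(P + (w + 8))/(w + w) = -4*(P + (8 + w))/(2*w) = -4*(8 + P + w)*1/(2*w) = -2*(8 + P + w)/w)
Y(-9, 13)*Z(18, M) = -10*(-8 - 1*(-10) - 1*18)/18 = -10*(-8 + 10 - 18)/18 = -10*(-16)/18 = -5*(-16/9) = 80/9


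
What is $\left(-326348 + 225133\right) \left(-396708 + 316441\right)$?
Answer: $8124224405$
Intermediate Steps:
$\left(-326348 + 225133\right) \left(-396708 + 316441\right) = \left(-101215\right) \left(-80267\right) = 8124224405$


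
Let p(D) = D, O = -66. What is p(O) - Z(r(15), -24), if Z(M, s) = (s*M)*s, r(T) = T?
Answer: -8706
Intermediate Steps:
Z(M, s) = M*s² (Z(M, s) = (M*s)*s = M*s²)
p(O) - Z(r(15), -24) = -66 - 15*(-24)² = -66 - 15*576 = -66 - 1*8640 = -66 - 8640 = -8706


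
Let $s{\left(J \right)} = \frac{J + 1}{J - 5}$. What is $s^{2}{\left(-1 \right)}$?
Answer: $0$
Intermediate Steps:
$s{\left(J \right)} = \frac{1 + J}{-5 + J}$
$s^{2}{\left(-1 \right)} = \left(\frac{1 - 1}{-5 - 1}\right)^{2} = \left(\frac{1}{-6} \cdot 0\right)^{2} = \left(\left(- \frac{1}{6}\right) 0\right)^{2} = 0^{2} = 0$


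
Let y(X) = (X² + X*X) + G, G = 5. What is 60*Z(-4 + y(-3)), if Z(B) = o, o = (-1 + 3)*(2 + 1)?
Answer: 360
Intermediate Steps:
o = 6 (o = 2*3 = 6)
y(X) = 5 + 2*X² (y(X) = (X² + X*X) + 5 = (X² + X²) + 5 = 2*X² + 5 = 5 + 2*X²)
Z(B) = 6
60*Z(-4 + y(-3)) = 60*6 = 360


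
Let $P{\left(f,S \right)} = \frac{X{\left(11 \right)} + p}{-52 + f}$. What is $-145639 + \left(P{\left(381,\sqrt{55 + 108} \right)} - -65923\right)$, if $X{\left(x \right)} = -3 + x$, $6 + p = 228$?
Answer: $- \frac{26226334}{329} \approx -79715.0$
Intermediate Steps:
$p = 222$ ($p = -6 + 228 = 222$)
$P{\left(f,S \right)} = \frac{230}{-52 + f}$ ($P{\left(f,S \right)} = \frac{\left(-3 + 11\right) + 222}{-52 + f} = \frac{8 + 222}{-52 + f} = \frac{230}{-52 + f}$)
$-145639 + \left(P{\left(381,\sqrt{55 + 108} \right)} - -65923\right) = -145639 + \left(\frac{230}{-52 + 381} - -65923\right) = -145639 + \left(\frac{230}{329} + 65923\right) = -145639 + \frac{21688897}{329} = - \frac{26226334}{329}$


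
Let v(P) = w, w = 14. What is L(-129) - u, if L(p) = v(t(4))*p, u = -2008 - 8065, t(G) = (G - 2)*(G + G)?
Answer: 8267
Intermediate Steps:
t(G) = 2*G*(-2 + G) (t(G) = (-2 + G)*(2*G) = 2*G*(-2 + G))
v(P) = 14
u = -10073
L(p) = 14*p
L(-129) - u = 14*(-129) - 1*(-10073) = -1806 + 10073 = 8267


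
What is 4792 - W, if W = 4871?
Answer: -79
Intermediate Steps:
4792 - W = 4792 - 1*4871 = 4792 - 4871 = -79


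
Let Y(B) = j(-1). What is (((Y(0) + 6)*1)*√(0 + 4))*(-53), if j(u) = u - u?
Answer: -636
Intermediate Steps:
j(u) = 0
Y(B) = 0
(((Y(0) + 6)*1)*√(0 + 4))*(-53) = (((0 + 6)*1)*√(0 + 4))*(-53) = ((6*1)*√4)*(-53) = (6*2)*(-53) = 12*(-53) = -636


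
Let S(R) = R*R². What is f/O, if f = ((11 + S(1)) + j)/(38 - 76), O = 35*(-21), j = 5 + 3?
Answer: 2/2793 ≈ 0.00071608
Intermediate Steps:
S(R) = R³
j = 8
O = -735
f = -10/19 (f = ((11 + 1³) + 8)/(38 - 76) = ((11 + 1) + 8)/(-38) = -(12 + 8)/38 = -1/38*20 = -10/19 ≈ -0.52632)
f/O = -10/19/(-735) = -10/19*(-1/735) = 2/2793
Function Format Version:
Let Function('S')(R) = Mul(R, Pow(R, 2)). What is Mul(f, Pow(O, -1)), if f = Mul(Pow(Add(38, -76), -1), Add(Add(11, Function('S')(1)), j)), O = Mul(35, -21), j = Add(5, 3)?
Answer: Rational(2, 2793) ≈ 0.00071608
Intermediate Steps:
Function('S')(R) = Pow(R, 3)
j = 8
O = -735
f = Rational(-10, 19) (f = Mul(Pow(Add(38, -76), -1), Add(Add(11, Pow(1, 3)), 8)) = Mul(Pow(-38, -1), Add(Add(11, 1), 8)) = Mul(Rational(-1, 38), Add(12, 8)) = Mul(Rational(-1, 38), 20) = Rational(-10, 19) ≈ -0.52632)
Mul(f, Pow(O, -1)) = Mul(Rational(-10, 19), Pow(-735, -1)) = Mul(Rational(-10, 19), Rational(-1, 735)) = Rational(2, 2793)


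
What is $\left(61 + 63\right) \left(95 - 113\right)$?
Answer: $-2232$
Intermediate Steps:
$\left(61 + 63\right) \left(95 - 113\right) = 124 \left(-18\right) = -2232$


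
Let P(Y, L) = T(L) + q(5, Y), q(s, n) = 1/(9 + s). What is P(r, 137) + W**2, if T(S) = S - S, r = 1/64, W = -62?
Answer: 53817/14 ≈ 3844.1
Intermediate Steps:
r = 1/64 ≈ 0.015625
T(S) = 0
P(Y, L) = 1/14 (P(Y, L) = 0 + 1/(9 + 5) = 0 + 1/14 = 1/14)
P(r, 137) + W**2 = 1/14 + (-62)**2 = 1/14 + 3844 = 53817/14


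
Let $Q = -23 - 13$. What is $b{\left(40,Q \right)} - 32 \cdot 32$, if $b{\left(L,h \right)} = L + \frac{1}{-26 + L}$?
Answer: $- \frac{13775}{14} \approx -983.93$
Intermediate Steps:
$Q = -36$
$b{\left(40,Q \right)} - 32 \cdot 32 = \frac{1 + 40^{2} - 1040}{-26 + 40} - 32 \cdot 32 = \frac{1 + 1600 - 1040}{14} - 1024 = \frac{1}{14} \cdot 561 - 1024 = \frac{561}{14} - 1024 = - \frac{13775}{14}$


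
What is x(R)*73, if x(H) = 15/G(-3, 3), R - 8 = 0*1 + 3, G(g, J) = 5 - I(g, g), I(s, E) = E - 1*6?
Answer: 1095/14 ≈ 78.214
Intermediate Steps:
I(s, E) = -6 + E (I(s, E) = E - 6 = -6 + E)
G(g, J) = 11 - g (G(g, J) = 5 - (-6 + g) = 5 + (6 - g) = 11 - g)
R = 11 (R = 8 + (0*1 + 3) = 8 + (0 + 3) = 8 + 3 = 11)
x(H) = 15/14 (x(H) = 15/(11 - 1*(-3)) = 15/(11 + 3) = 15/14)
x(R)*73 = (15/14)*73 = 1095/14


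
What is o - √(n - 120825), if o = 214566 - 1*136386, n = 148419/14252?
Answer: 78180 - 99*I*√625951403/7126 ≈ 78180.0 - 347.58*I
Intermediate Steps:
n = 148419/14252 (n = 148419*(1/14252) = 148419/14252 ≈ 10.414)
o = 78180 (o = 214566 - 136386 = 78180)
o - √(n - 120825) = 78180 - √(148419/14252 - 120825) = 78180 - √(-1721849481/14252) = 78180 - 99*I*√625951403/7126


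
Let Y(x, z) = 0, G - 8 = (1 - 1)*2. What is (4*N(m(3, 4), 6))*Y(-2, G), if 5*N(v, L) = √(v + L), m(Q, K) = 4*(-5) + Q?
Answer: 0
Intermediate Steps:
m(Q, K) = -20 + Q
G = 8 (G = 8 + (1 - 1)*2 = 8 + 0*2 = 8 + 0 = 8)
N(v, L) = √(L + v)/5 (N(v, L) = √(v + L)/5 = √(L + v)/5)
(4*N(m(3, 4), 6))*Y(-2, G) = (4*(√(6 + (-20 + 3))/5))*0 = (4*(√(6 - 17)/5))*0 = (4*(√(-11)/5))*0 = (4*((I*√11)/5))*0 = (4*(I*√11/5))*0 = (4*I*√11/5)*0 = 0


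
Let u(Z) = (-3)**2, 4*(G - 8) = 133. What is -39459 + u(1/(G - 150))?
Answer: -39450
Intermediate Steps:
G = 165/4 (G = 8 + (1/4)*133 = 8 + 133/4 = 165/4 ≈ 41.250)
u(Z) = 9
-39459 + u(1/(G - 150)) = -39459 + 9 = -39450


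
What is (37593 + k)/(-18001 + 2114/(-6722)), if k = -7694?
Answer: -100490539/60502418 ≈ -1.6609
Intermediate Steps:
(37593 + k)/(-18001 + 2114/(-6722)) = (37593 - 7694)/(-18001 + 2114/(-6722)) = 29899/(-18001 + 2114*(-1/6722)) = 29899/(-18001 - 1057/3361) = 29899/(-60502418/3361) = 29899*(-3361/60502418) = -100490539/60502418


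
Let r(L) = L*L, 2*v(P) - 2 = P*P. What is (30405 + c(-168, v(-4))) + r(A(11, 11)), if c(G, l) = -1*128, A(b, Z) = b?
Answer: 30398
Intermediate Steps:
v(P) = 1 + P**2/2 (v(P) = 1 + (P*P)/2 = 1 + P**2/2)
c(G, l) = -128
r(L) = L**2
(30405 + c(-168, v(-4))) + r(A(11, 11)) = (30405 - 128) + 11**2 = 30277 + 121 = 30398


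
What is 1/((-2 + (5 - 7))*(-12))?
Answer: 1/48 ≈ 0.020833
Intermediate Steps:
1/((-2 + (5 - 7))*(-12)) = 1/((-2 - 2)*(-12)) = 1/(-4*(-12)) = 1/48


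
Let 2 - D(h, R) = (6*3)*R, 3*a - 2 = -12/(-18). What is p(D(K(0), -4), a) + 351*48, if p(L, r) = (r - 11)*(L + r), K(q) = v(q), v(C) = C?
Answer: 1303354/81 ≈ 16091.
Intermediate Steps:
K(q) = q
a = 8/9 (a = ⅔ + (-12/(-18))/3 = ⅔ + (-12*(-1/18))/3 = ⅔ + (⅓)*(⅔) = ⅔ + 2/9 = 8/9 ≈ 0.88889)
D(h, R) = 2 - 18*R (D(h, R) = 2 - 6*3*R = 2 - 18*R)
p(L, r) = (-11 + r)*(L + r)
p(D(K(0), -4), a) + 351*48 = ((8/9)² - 11*(2 - 18*(-4)) - 11*8/9 + (2 - 18*(-4))*(8/9)) + 351*48 = (64/81 - 11*(2 + 72) - 88/9 + (2 + 72)*(8/9)) + 16848 = (64/81 - 11*74 - 88/9 + 74*(8/9)) + 16848 = (64/81 - 814 - 88/9 + 592/9) + 16848 = -61334/81 + 16848 = 1303354/81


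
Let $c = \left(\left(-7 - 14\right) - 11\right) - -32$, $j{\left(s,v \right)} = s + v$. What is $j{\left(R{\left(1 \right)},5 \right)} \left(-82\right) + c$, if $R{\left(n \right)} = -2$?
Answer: $-246$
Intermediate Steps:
$c = 0$ ($c = \left(\left(-7 - 14\right) - 11\right) + 32 = \left(-21 - 11\right) + 32 = -32 + 32 = 0$)
$j{\left(R{\left(1 \right)},5 \right)} \left(-82\right) + c = \left(-2 + 5\right) \left(-82\right) + 0 = 3 \left(-82\right) + 0 = -246 + 0 = -246$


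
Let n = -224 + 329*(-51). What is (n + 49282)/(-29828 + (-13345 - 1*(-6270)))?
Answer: -32279/36903 ≈ -0.87470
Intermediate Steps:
n = -17003 (n = -224 - 16779 = -17003)
(n + 49282)/(-29828 + (-13345 - 1*(-6270))) = (-17003 + 49282)/(-29828 + (-13345 - 1*(-6270))) = 32279/(-29828 + (-13345 + 6270)) = 32279/(-29828 - 7075) = 32279/(-36903) = 32279*(-1/36903) = -32279/36903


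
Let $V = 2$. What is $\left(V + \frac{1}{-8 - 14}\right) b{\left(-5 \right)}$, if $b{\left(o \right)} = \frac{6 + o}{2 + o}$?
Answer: $- \frac{43}{66} \approx -0.65152$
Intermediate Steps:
$b{\left(o \right)} = \frac{6 + o}{2 + o}$
$\left(V + \frac{1}{-8 - 14}\right) b{\left(-5 \right)} = \left(2 + \frac{1}{-8 - 14}\right) \frac{6 - 5}{2 - 5} = \left(2 + \frac{1}{-22}\right) \frac{1}{-3} \cdot 1 = \left(2 - \frac{1}{22}\right) \left(\left(- \frac{1}{3}\right) 1\right) = \frac{43}{22} \left(- \frac{1}{3}\right) = - \frac{43}{66}$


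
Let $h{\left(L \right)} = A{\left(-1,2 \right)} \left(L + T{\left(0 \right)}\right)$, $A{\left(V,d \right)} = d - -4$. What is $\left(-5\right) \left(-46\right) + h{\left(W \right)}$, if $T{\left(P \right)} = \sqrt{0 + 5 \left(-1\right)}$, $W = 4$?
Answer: $254 + 6 i \sqrt{5} \approx 254.0 + 13.416 i$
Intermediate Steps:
$A{\left(V,d \right)} = 4 + d$ ($A{\left(V,d \right)} = d + 4 = 4 + d$)
$T{\left(P \right)} = i \sqrt{5}$ ($T{\left(P \right)} = \sqrt{0 - 5} = \sqrt{-5} = i \sqrt{5}$)
$h{\left(L \right)} = 6 L + 6 i \sqrt{5}$ ($h{\left(L \right)} = \left(4 + 2\right) \left(L + i \sqrt{5}\right) = 6 \left(L + i \sqrt{5}\right) = 6 L + 6 i \sqrt{5}$)
$\left(-5\right) \left(-46\right) + h{\left(W \right)} = \left(-5\right) \left(-46\right) + \left(6 \cdot 4 + 6 i \sqrt{5}\right) = 230 + \left(24 + 6 i \sqrt{5}\right) = 254 + 6 i \sqrt{5}$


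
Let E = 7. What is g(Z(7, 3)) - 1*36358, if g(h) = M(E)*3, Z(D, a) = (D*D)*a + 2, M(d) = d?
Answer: -36337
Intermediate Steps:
Z(D, a) = 2 + a*D² (Z(D, a) = D²*a + 2 = a*D² + 2 = 2 + a*D²)
g(h) = 21 (g(h) = 7*3 = 21)
g(Z(7, 3)) - 1*36358 = 21 - 1*36358 = 21 - 36358 = -36337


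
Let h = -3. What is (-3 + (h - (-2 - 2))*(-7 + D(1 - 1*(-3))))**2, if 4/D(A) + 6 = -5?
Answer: 12996/121 ≈ 107.40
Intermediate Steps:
D(A) = -4/11 (D(A) = 4/(-6 - 5) = 4/(-11) = 4*(-1/11) = -4/11)
(-3 + (h - (-2 - 2))*(-7 + D(1 - 1*(-3))))**2 = (-3 + (-3 - (-2 - 2))*(-7 - 4/11))**2 = (-3 + (-3 - 1*(-4))*(-81/11))**2 = (-3 + (-3 + 4)*(-81/11))**2 = (-3 + 1*(-81/11))**2 = (-3 - 81/11)**2 = (-114/11)**2 = 12996/121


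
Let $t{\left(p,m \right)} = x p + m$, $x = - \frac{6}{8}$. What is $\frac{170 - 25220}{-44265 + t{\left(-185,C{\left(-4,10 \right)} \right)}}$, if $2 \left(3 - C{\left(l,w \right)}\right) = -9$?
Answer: $\frac{1336}{2353} \approx 0.56779$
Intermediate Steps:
$C{\left(l,w \right)} = \frac{15}{2}$ ($C{\left(l,w \right)} = 3 - - \frac{9}{2} = 3 + \frac{9}{2} = \frac{15}{2}$)
$x = - \frac{3}{4}$ ($x = \left(-6\right) \frac{1}{8} = - \frac{3}{4} \approx -0.75$)
$t{\left(p,m \right)} = m - \frac{3 p}{4}$ ($t{\left(p,m \right)} = - \frac{3 p}{4} + m = m - \frac{3 p}{4}$)
$\frac{170 - 25220}{-44265 + t{\left(-185,C{\left(-4,10 \right)} \right)}} = \frac{170 - 25220}{-44265 + \left(\frac{15}{2} - - \frac{555}{4}\right)} = - \frac{25050}{-44265 + \left(\frac{15}{2} + \frac{555}{4}\right)} = - \frac{25050}{-44265 + \frac{585}{4}} = - \frac{25050}{- \frac{176475}{4}} = \left(-25050\right) \left(- \frac{4}{176475}\right) = \frac{1336}{2353}$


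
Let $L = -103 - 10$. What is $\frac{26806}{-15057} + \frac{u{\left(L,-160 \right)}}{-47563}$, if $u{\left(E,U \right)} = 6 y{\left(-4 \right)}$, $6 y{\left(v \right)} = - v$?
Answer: $- \frac{1275034006}{716156091} \approx -1.7804$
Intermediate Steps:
$L = -113$ ($L = -103 - 10 = -113$)
$y{\left(v \right)} = - \frac{v}{6}$ ($y{\left(v \right)} = \frac{\left(-1\right) v}{6} = - \frac{v}{6}$)
$u{\left(E,U \right)} = 4$ ($u{\left(E,U \right)} = 6 \left(\left(- \frac{1}{6}\right) \left(-4\right)\right) = 6 \cdot \frac{2}{3} = 4$)
$\frac{26806}{-15057} + \frac{u{\left(L,-160 \right)}}{-47563} = \frac{26806}{-15057} + \frac{4}{-47563} = 26806 \left(- \frac{1}{15057}\right) + 4 \left(- \frac{1}{47563}\right) = - \frac{26806}{15057} - \frac{4}{47563} = - \frac{1275034006}{716156091}$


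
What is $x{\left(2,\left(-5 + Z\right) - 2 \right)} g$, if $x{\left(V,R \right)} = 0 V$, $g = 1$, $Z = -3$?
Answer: $0$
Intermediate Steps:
$x{\left(V,R \right)} = 0$
$x{\left(2,\left(-5 + Z\right) - 2 \right)} g = 0 \cdot 1 = 0$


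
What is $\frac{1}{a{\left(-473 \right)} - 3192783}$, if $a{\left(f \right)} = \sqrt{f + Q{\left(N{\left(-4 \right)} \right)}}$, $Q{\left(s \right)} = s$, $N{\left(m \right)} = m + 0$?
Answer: $- \frac{1064261}{3397954428522} - \frac{i \sqrt{53}}{3397954428522} \approx -3.1321 \cdot 10^{-7} - 2.1425 \cdot 10^{-12} i$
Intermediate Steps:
$N{\left(m \right)} = m$
$a{\left(f \right)} = \sqrt{-4 + f}$ ($a{\left(f \right)} = \sqrt{f - 4} = \sqrt{-4 + f}$)
$\frac{1}{a{\left(-473 \right)} - 3192783} = \frac{1}{\sqrt{-4 - 473} - 3192783} = \frac{1}{\sqrt{-477} - 3192783} = \frac{1}{3 i \sqrt{53} - 3192783} = \frac{1}{-3192783 + 3 i \sqrt{53}}$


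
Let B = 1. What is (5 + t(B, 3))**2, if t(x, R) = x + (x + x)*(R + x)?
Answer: 196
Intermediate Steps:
t(x, R) = x + 2*x*(R + x) (t(x, R) = x + (2*x)*(R + x) = x + 2*x*(R + x))
(5 + t(B, 3))**2 = (5 + 1*(1 + 2*3 + 2*1))**2 = (5 + 1*(1 + 6 + 2))**2 = (5 + 1*9)**2 = (5 + 9)**2 = 14**2 = 196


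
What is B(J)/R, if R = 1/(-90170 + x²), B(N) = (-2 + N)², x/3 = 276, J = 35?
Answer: 648405846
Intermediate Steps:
x = 828 (x = 3*276 = 828)
R = 1/595414 (R = 1/(-90170 + 828²) = 1/(-90170 + 685584) = 1/595414 ≈ 1.6795e-6)
B(J)/R = (-2 + 35)²/(1/595414) = 33²*595414 = 1089*595414 = 648405846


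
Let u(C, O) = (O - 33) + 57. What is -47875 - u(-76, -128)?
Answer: -47771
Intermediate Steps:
u(C, O) = 24 + O (u(C, O) = (-33 + O) + 57 = 24 + O)
-47875 - u(-76, -128) = -47875 - (24 - 128) = -47875 - 1*(-104) = -47875 + 104 = -47771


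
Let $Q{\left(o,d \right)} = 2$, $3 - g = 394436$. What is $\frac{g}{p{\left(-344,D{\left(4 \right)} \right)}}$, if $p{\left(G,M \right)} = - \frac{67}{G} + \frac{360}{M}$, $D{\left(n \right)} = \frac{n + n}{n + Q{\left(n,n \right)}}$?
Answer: $- \frac{135684952}{92947} \approx -1459.8$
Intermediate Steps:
$g = -394433$ ($g = 3 - 394436 = -394433$)
$D{\left(n \right)} = \frac{2 n}{2 + n}$ ($D{\left(n \right)} = \frac{n + n}{n + 2} = \frac{2 n}{2 + n}$)
$\frac{g}{p{\left(-344,D{\left(4 \right)} \right)}} = - \frac{394433}{- \frac{67}{-344} + \frac{360}{2 \cdot 4 \frac{1}{2 + 4}}} = - \frac{394433}{\left(-67\right) \left(- \frac{1}{344}\right) + \frac{360}{2 \cdot 4 \cdot \frac{1}{6}}} = - \frac{394433}{\frac{67}{344} + \frac{360}{2 \cdot 4 \cdot \frac{1}{6}}} = - \frac{394433}{\frac{67}{344} + \frac{360}{\frac{4}{3}}} = - \frac{394433}{\frac{67}{344} + 360 \cdot \frac{3}{4}} = - \frac{394433}{\frac{67}{344} + 270} = - \frac{394433}{\frac{92947}{344}} = \left(-394433\right) \frac{344}{92947} = - \frac{135684952}{92947}$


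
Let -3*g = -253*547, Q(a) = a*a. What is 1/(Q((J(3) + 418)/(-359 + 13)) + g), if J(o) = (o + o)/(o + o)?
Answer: 359148/16568143639 ≈ 2.1677e-5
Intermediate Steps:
J(o) = 1 (J(o) = (2*o)/((2*o)) = (2*o)*(1/(2*o)) = 1)
Q(a) = a²
g = 138391/3 (g = -(-253)*547/3 = -⅓*(-138391) = 138391/3 ≈ 46130.)
1/(Q((J(3) + 418)/(-359 + 13)) + g) = 1/(((1 + 418)/(-359 + 13))² + 138391/3) = 1/((419/(-346))² + 138391/3) = 1/((419*(-1/346))² + 138391/3) = 1/((-419/346)² + 138391/3) = 1/(175561/119716 + 138391/3) = 1/(16568143639/359148) = 359148/16568143639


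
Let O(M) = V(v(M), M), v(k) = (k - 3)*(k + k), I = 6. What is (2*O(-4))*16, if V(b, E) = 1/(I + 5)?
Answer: 32/11 ≈ 2.9091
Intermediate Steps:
v(k) = 2*k*(-3 + k) (v(k) = (-3 + k)*(2*k) = 2*k*(-3 + k))
V(b, E) = 1/11 (V(b, E) = 1/(6 + 5) = 1/11)
O(M) = 1/11
(2*O(-4))*16 = (2*(1/11))*16 = (2/11)*16 = 32/11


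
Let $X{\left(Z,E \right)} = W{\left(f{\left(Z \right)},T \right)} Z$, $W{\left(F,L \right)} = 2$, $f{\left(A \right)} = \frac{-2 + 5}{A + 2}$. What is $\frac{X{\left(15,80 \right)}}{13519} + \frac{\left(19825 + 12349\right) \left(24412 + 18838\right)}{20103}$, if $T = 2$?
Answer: $\frac{18812033837590}{271772457} \approx 69220.0$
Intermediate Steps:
$f{\left(A \right)} = \frac{3}{2 + A}$
$X{\left(Z,E \right)} = 2 Z$
$\frac{X{\left(15,80 \right)}}{13519} + \frac{\left(19825 + 12349\right) \left(24412 + 18838\right)}{20103} = \frac{2 \cdot 15}{13519} + \frac{\left(19825 + 12349\right) \left(24412 + 18838\right)}{20103} = 30 \cdot \frac{1}{13519} + 32174 \cdot 43250 \cdot \frac{1}{20103} = \frac{30}{13519} + 1391525500 \cdot \frac{1}{20103} = \frac{30}{13519} + \frac{1391525500}{20103} = \frac{18812033837590}{271772457}$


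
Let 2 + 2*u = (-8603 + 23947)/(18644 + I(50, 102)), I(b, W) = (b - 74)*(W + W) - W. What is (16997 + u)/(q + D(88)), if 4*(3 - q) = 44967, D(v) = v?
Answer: -463870176/304326269 ≈ -1.5243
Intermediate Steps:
q = -44955/4 (q = 3 - 1/4*44967 = 3 - 44967/4 = -44955/4 ≈ -11239.)
I(b, W) = -W + 2*W*(-74 + b) (I(b, W) = (-74 + b)*(2*W) - W = 2*W*(-74 + b) - W = -W + 2*W*(-74 + b))
u = -2987/6823 (u = -1 + ((-8603 + 23947)/(18644 + 102*(-149 + 2*50)))/2 = -1 + (15344/(18644 + 102*(-149 + 100)))/2 = -1 + (15344/(18644 + 102*(-49)))/2 = -1 + (15344/(18644 - 4998))/2 = -1 + (15344/13646)/2 = -1 + (15344*(1/13646))/2 = -1 + (1/2)*(7672/6823) = -1 + 3836/6823 = -2987/6823 ≈ -0.43778)
(16997 + u)/(q + D(88)) = (16997 - 2987/6823)/(-44955/4 + 88) = 115967544/(6823*(-44603/4)) = (115967544/6823)*(-4/44603) = -463870176/304326269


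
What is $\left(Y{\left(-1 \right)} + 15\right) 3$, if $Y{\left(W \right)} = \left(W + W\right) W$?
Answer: $51$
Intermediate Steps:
$Y{\left(W \right)} = 2 W^{2}$ ($Y{\left(W \right)} = 2 W W = 2 W^{2}$)
$\left(Y{\left(-1 \right)} + 15\right) 3 = \left(2 \left(-1\right)^{2} + 15\right) 3 = \left(2 \cdot 1 + 15\right) 3 = \left(2 + 15\right) 3 = 17 \cdot 3 = 51$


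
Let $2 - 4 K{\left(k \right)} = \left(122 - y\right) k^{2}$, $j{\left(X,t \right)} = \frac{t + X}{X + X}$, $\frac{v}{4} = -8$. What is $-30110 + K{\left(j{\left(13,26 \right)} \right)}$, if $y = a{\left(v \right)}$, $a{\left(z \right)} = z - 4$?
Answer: $- \frac{241587}{8} \approx -30198.0$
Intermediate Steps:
$v = -32$ ($v = 4 \left(-8\right) = -32$)
$j{\left(X,t \right)} = \frac{X + t}{2 X}$
$a{\left(z \right)} = -4 + z$
$y = -36$ ($y = -4 - 32 = -36$)
$K{\left(k \right)} = \frac{1}{2} - \frac{79 k^{2}}{2}$ ($K{\left(k \right)} = \frac{1}{2} - \frac{\left(122 - -36\right) k^{2}}{4} = \frac{1}{2} - \frac{\left(122 + 36\right) k^{2}}{4} = \frac{1}{2} - \frac{158 k^{2}}{4} = \frac{1}{2} - \frac{79 k^{2}}{2}$)
$-30110 + K{\left(j{\left(13,26 \right)} \right)} = -30110 + \left(\frac{1}{2} - \frac{79 \left(\frac{13 + 26}{2 \cdot 13}\right)^{2}}{2}\right) = -30110 + \left(\frac{1}{2} - \frac{79 \left(\frac{1}{2} \cdot \frac{1}{13} \cdot 39\right)^{2}}{2}\right) = -30110 + \left(\frac{1}{2} - \frac{79 \left(\frac{3}{2}\right)^{2}}{2}\right) = -30110 + \left(\frac{1}{2} - \frac{711}{8}\right) = -30110 - \frac{707}{8} = - \frac{241587}{8}$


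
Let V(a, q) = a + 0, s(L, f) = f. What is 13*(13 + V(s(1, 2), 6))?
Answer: 195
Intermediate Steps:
V(a, q) = a
13*(13 + V(s(1, 2), 6)) = 13*(13 + 2) = 13*15 = 195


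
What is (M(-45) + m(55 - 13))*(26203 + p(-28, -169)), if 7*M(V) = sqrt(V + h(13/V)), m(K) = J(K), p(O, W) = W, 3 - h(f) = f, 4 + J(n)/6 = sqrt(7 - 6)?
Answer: -468612 + 8678*I*sqrt(9385)/35 ≈ -4.6861e+5 + 24020.0*I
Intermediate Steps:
J(n) = -18 (J(n) = -24 + 6*sqrt(7 - 6) = -24 + 6*sqrt(1) = -24 + 6*1 = -24 + 6 = -18)
h(f) = 3 - f
m(K) = -18
M(V) = sqrt(3 + V - 13/V)/7 (M(V) = sqrt(V + (3 - 13/V))/7 = sqrt(3 + V - 13/V)/7)
(M(-45) + m(55 - 13))*(26203 + p(-28, -169)) = (sqrt(3 - 45 - 13/(-45))/7 - 18)*(26203 - 169) = (sqrt(3 - 45 - 13*(-1/45))/7 - 18)*26034 = (sqrt(3 - 45 + 13/45)/7 - 18)*26034 = (sqrt(-1877/45)/7 - 18)*26034 = ((I*sqrt(9385)/15)/7 - 18)*26034 = (I*sqrt(9385)/105 - 18)*26034 = (-18 + I*sqrt(9385)/105)*26034 = -468612 + 8678*I*sqrt(9385)/35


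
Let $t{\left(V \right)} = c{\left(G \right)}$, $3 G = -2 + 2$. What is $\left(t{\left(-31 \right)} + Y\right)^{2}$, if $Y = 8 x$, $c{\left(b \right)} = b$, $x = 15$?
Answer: $14400$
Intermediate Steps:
$G = 0$ ($G = \frac{-2 + 2}{3} = \frac{1}{3} \cdot 0 = 0$)
$t{\left(V \right)} = 0$
$Y = 120$ ($Y = 8 \cdot 15 = 120$)
$\left(t{\left(-31 \right)} + Y\right)^{2} = \left(0 + 120\right)^{2} = 120^{2} = 14400$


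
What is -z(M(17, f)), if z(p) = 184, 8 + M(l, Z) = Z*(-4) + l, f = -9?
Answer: -184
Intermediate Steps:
M(l, Z) = -8 + l - 4*Z (M(l, Z) = -8 + (Z*(-4) + l) = -8 + (-4*Z + l) = -8 + (l - 4*Z) = -8 + l - 4*Z)
-z(M(17, f)) = -1*184 = -184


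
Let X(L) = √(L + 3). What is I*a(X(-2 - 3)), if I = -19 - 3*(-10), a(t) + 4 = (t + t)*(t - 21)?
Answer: -88 - 462*I*√2 ≈ -88.0 - 653.37*I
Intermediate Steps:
X(L) = √(3 + L)
a(t) = -4 + 2*t*(-21 + t) (a(t) = -4 + (t + t)*(t - 21) = -4 + (2*t)*(-21 + t) = -4 + 2*t*(-21 + t))
I = 11 (I = -19 + 30 = 11)
I*a(X(-2 - 3)) = 11*(-4 - 42*√(3 + (-2 - 3)) + 2*(√(3 + (-2 - 3)))²) = 11*(-4 - 42*√(3 - 5) + 2*(√(3 - 5))²) = 11*(-4 - 42*I*√2 + 2*(√(-2))²) = 11*(-4 - 42*I*√2 + 2*(I*√2)²) = 11*(-4 - 42*I*√2 + 2*(-2)) = 11*(-4 - 42*I*√2 - 4) = 11*(-8 - 42*I*√2) = -88 - 462*I*√2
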